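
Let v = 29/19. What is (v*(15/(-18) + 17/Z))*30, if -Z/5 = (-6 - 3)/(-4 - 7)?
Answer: -13021/57 ≈ -228.44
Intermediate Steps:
Z = -45/11 (Z = -5*(-6 - 3)/(-4 - 7) = -(-45)/(-11) = -(-45)*(-1)/11 = -5*9/11 = -45/11 ≈ -4.0909)
v = 29/19 (v = 29*(1/19) = 29/19 ≈ 1.5263)
(v*(15/(-18) + 17/Z))*30 = (29*(15/(-18) + 17/(-45/11))/19)*30 = (29*(15*(-1/18) + 17*(-11/45))/19)*30 = (29*(-⅚ - 187/45)/19)*30 = ((29/19)*(-449/90))*30 = -13021/1710*30 = -13021/57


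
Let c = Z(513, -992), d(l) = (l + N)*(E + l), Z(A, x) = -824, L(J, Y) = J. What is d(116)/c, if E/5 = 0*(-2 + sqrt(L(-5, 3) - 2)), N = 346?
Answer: -6699/103 ≈ -65.039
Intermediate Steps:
E = 0 (E = 5*(0*(-2 + sqrt(-5 - 2))) = 5*(0*(-2 + sqrt(-7))) = 5*(0*(-2 + I*sqrt(7))) = 5*0 = 0)
d(l) = l*(346 + l) (d(l) = (l + 346)*(0 + l) = (346 + l)*l = l*(346 + l))
c = -824
d(116)/c = (116*(346 + 116))/(-824) = (116*462)*(-1/824) = 53592*(-1/824) = -6699/103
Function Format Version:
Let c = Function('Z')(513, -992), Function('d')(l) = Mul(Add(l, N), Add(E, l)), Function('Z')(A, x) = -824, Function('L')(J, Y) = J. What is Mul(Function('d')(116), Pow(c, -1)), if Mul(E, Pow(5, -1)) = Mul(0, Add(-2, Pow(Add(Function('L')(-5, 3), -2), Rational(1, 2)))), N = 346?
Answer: Rational(-6699, 103) ≈ -65.039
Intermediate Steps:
E = 0 (E = Mul(5, Mul(0, Add(-2, Pow(Add(-5, -2), Rational(1, 2))))) = Mul(5, Mul(0, Add(-2, Pow(-7, Rational(1, 2))))) = Mul(5, Mul(0, Add(-2, Mul(I, Pow(7, Rational(1, 2)))))) = Mul(5, 0) = 0)
Function('d')(l) = Mul(l, Add(346, l)) (Function('d')(l) = Mul(Add(l, 346), Add(0, l)) = Mul(Add(346, l), l) = Mul(l, Add(346, l)))
c = -824
Mul(Function('d')(116), Pow(c, -1)) = Mul(Mul(116, Add(346, 116)), Pow(-824, -1)) = Mul(Mul(116, 462), Rational(-1, 824)) = Mul(53592, Rational(-1, 824)) = Rational(-6699, 103)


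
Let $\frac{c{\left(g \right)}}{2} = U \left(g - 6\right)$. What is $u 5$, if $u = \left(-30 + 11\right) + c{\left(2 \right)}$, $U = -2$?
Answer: $-15$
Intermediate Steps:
$c{\left(g \right)} = 24 - 4 g$ ($c{\left(g \right)} = 2 \left(- 2 \left(g - 6\right)\right) = 2 \left(- 2 \left(-6 + g\right)\right) = 2 \left(12 - 2 g\right) = 24 - 4 g$)
$u = -3$ ($u = \left(-30 + 11\right) + \left(24 - 8\right) = -19 + \left(24 - 8\right) = -19 + 16 = -3$)
$u 5 = \left(-3\right) 5 = -15$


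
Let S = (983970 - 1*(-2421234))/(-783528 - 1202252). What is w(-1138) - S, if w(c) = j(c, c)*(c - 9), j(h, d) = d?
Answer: 648003559571/496445 ≈ 1.3053e+6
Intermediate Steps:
w(c) = c*(-9 + c) (w(c) = c*(c - 9) = c*(-9 + c))
S = -851301/496445 (S = (983970 + 2421234)/(-1985780) = 3405204*(-1/1985780) = -851301/496445 ≈ -1.7148)
w(-1138) - S = -1138*(-9 - 1138) - 1*(-851301/496445) = -1138*(-1147) + 851301/496445 = 1305286 + 851301/496445 = 648003559571/496445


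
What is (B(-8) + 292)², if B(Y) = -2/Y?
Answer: 1366561/16 ≈ 85410.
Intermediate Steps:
(B(-8) + 292)² = (-2/(-8) + 292)² = (-2*(-⅛) + 292)² = (¼ + 292)² = (1169/4)² = 1366561/16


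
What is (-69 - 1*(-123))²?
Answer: 2916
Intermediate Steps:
(-69 - 1*(-123))² = (-69 + 123)² = 54² = 2916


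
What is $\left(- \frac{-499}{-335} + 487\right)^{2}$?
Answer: $\frac{26453721316}{112225} \approx 2.3572 \cdot 10^{5}$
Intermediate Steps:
$\left(- \frac{-499}{-335} + 487\right)^{2} = \left(- \frac{\left(-499\right) \left(-1\right)}{335} + 487\right)^{2} = \left(\left(-1\right) \frac{499}{335} + 487\right)^{2} = \left(- \frac{499}{335} + 487\right)^{2} = \left(\frac{162646}{335}\right)^{2} = \frac{26453721316}{112225}$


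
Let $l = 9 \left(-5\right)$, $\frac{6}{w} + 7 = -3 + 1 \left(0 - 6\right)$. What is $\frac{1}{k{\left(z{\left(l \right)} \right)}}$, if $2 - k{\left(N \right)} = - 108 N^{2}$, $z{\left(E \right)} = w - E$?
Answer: $\frac{16}{3441155} \approx 4.6496 \cdot 10^{-6}$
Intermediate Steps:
$w = - \frac{3}{8}$ ($w = \frac{6}{-7 + \left(-3 + 1 \left(0 - 6\right)\right)} = \frac{6}{-7 + \left(-3 + 1 \left(-6\right)\right)} = \frac{6}{-7 - 9} = \frac{6}{-16} = 6 \left(- \frac{1}{16}\right) = - \frac{3}{8} \approx -0.375$)
$l = -45$
$z{\left(E \right)} = - \frac{3}{8} - E$
$k{\left(N \right)} = 2 + 108 N^{2}$ ($k{\left(N \right)} = 2 - - 108 N^{2} = 2 + 108 N^{2}$)
$\frac{1}{k{\left(z{\left(l \right)} \right)}} = \frac{1}{2 + 108 \left(- \frac{3}{8} - -45\right)^{2}} = \frac{1}{2 + 108 \left(- \frac{3}{8} + 45\right)^{2}} = \frac{1}{2 + 108 \left(\frac{357}{8}\right)^{2}} = \frac{1}{2 + 108 \cdot \frac{127449}{64}} = \frac{1}{2 + \frac{3441123}{16}} = \frac{1}{\frac{3441155}{16}} = \frac{16}{3441155}$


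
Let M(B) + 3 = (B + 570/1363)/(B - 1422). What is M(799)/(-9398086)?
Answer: 1818527/3990187664407 ≈ 4.5575e-7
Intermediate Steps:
M(B) = -3 + (570/1363 + B)/(-1422 + B) (M(B) = -3 + (B + 570/1363)/(B - 1422) = -3 + (B + 570*(1/1363))/(-1422 + B) = -3 + (B + 570/1363)/(-1422 + B) = -3 + (570/1363 + B)/(-1422 + B))
M(799)/(-9398086) = (2*(2907564 - 1363*799)/(1363*(-1422 + 799)))/(-9398086) = ((2/1363)*(2907564 - 1089037)/(-623))*(-1/9398086) = ((2/1363)*(-1/623)*1818527)*(-1/9398086) = -3637054/849149*(-1/9398086) = 1818527/3990187664407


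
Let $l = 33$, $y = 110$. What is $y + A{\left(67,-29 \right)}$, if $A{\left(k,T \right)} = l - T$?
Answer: $172$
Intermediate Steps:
$A{\left(k,T \right)} = 33 - T$
$y + A{\left(67,-29 \right)} = 110 + \left(33 - -29\right) = 110 + \left(33 + 29\right) = 110 + 62 = 172$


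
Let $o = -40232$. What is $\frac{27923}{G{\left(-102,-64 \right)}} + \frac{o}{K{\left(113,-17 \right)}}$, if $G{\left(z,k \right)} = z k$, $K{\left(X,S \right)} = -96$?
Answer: $\frac{921233}{2176} \approx 423.36$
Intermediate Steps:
$G{\left(z,k \right)} = k z$
$\frac{27923}{G{\left(-102,-64 \right)}} + \frac{o}{K{\left(113,-17 \right)}} = \frac{27923}{\left(-64\right) \left(-102\right)} - \frac{40232}{-96} = \frac{27923}{6528} - - \frac{5029}{12} = 27923 \cdot \frac{1}{6528} + \frac{5029}{12} = \frac{27923}{6528} + \frac{5029}{12} = \frac{921233}{2176}$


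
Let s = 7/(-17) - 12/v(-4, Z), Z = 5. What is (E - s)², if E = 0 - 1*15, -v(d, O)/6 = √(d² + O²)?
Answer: 2522820/11849 + 992*√41/697 ≈ 222.03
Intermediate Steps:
v(d, O) = -6*√(O² + d²) (v(d, O) = -6*√(d² + O²) = -6*√(O² + d²))
s = -7/17 + 2*√41/41 (s = 7/(-17) - 12*(-1/(6*√(5² + (-4)²))) = 7*(-1/17) - 12*(-1/(6*√(25 + 16))) = -7/17 - 12*(-√41/246) = -7/17 - (-2)*√41/41 = -7/17 + 2*√41/41 ≈ -0.099417)
E = -15 (E = 0 - 15 = -15)
(E - s)² = (-15 - (-7/17 + 2*√41/41))² = (-15 + (7/17 - 2*√41/41))² = (-248/17 - 2*√41/41)²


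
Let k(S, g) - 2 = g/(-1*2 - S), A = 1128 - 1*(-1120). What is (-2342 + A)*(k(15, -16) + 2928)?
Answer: -4683644/17 ≈ -2.7551e+5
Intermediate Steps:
A = 2248 (A = 1128 + 1120 = 2248)
k(S, g) = 2 + g/(-2 - S) (k(S, g) = 2 + g/(-1*2 - S) = 2 + g/(-2 - S))
(-2342 + A)*(k(15, -16) + 2928) = (-2342 + 2248)*((4 - 1*(-16) + 2*15)/(2 + 15) + 2928) = -94*((4 + 16 + 30)/17 + 2928) = -94*((1/17)*50 + 2928) = -94*(50/17 + 2928) = -94*49826/17 = -4683644/17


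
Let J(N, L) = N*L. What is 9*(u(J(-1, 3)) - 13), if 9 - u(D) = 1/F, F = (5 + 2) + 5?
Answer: -147/4 ≈ -36.750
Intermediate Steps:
F = 12 (F = 7 + 5 = 12)
J(N, L) = L*N
u(D) = 107/12 (u(D) = 9 - 1/12 = 107/12)
9*(u(J(-1, 3)) - 13) = 9*(107/12 - 13) = 9*(-49/12) = -147/4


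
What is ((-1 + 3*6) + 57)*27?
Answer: 1998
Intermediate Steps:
((-1 + 3*6) + 57)*27 = ((-1 + 18) + 57)*27 = (17 + 57)*27 = 74*27 = 1998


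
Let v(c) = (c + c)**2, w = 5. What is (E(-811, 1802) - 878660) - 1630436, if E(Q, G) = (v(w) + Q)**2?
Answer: -2003575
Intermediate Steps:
v(c) = 4*c**2 (v(c) = (2*c)**2 = 4*c**2)
E(Q, G) = (100 + Q)**2 (E(Q, G) = (4*5**2 + Q)**2 = (4*25 + Q)**2 = (100 + Q)**2)
(E(-811, 1802) - 878660) - 1630436 = ((100 - 811)**2 - 878660) - 1630436 = ((-711)**2 - 878660) - 1630436 = (505521 - 878660) - 1630436 = -373139 - 1630436 = -2003575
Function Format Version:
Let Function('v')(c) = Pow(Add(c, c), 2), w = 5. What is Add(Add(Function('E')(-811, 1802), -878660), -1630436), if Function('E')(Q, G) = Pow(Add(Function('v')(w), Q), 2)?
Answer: -2003575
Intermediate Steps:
Function('v')(c) = Mul(4, Pow(c, 2)) (Function('v')(c) = Pow(Mul(2, c), 2) = Mul(4, Pow(c, 2)))
Function('E')(Q, G) = Pow(Add(100, Q), 2) (Function('E')(Q, G) = Pow(Add(Mul(4, Pow(5, 2)), Q), 2) = Pow(Add(Mul(4, 25), Q), 2) = Pow(Add(100, Q), 2))
Add(Add(Function('E')(-811, 1802), -878660), -1630436) = Add(Add(Pow(Add(100, -811), 2), -878660), -1630436) = Add(Add(Pow(-711, 2), -878660), -1630436) = Add(Add(505521, -878660), -1630436) = Add(-373139, -1630436) = -2003575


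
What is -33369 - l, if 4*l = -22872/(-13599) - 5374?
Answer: -290346995/9066 ≈ -32026.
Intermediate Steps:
l = -12176359/9066 (l = (-22872/(-13599) - 5374)/4 = (-22872*(-1/13599) - 5374)/4 = (7624/4533 - 5374)/4 = (1/4)*(-24352718/4533) = -12176359/9066 ≈ -1343.1)
-33369 - l = -33369 - 1*(-12176359/9066) = -33369 + 12176359/9066 = -290346995/9066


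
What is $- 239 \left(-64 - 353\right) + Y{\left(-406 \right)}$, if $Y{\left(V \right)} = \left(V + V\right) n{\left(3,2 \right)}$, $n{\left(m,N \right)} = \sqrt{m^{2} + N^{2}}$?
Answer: $99663 - 812 \sqrt{13} \approx 96735.0$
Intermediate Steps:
$n{\left(m,N \right)} = \sqrt{N^{2} + m^{2}}$
$Y{\left(V \right)} = 2 V \sqrt{13}$ ($Y{\left(V \right)} = \left(V + V\right) \sqrt{2^{2} + 3^{2}} = 2 V \sqrt{4 + 9} = 2 V \sqrt{13}$)
$- 239 \left(-64 - 353\right) + Y{\left(-406 \right)} = - 239 \left(-64 - 353\right) + 2 \left(-406\right) \sqrt{13} = - 239 \left(-417\right) - 812 \sqrt{13} = \left(-1\right) \left(-99663\right) - 812 \sqrt{13} = 99663 - 812 \sqrt{13}$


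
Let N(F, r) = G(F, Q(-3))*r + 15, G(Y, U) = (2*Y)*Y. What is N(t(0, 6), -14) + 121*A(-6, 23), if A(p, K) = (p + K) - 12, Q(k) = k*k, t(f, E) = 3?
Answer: 368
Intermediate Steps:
Q(k) = k²
G(Y, U) = 2*Y²
N(F, r) = 15 + 2*r*F² (N(F, r) = (2*F²)*r + 15 = 2*r*F² + 15 = 15 + 2*r*F²)
A(p, K) = -12 + K + p (A(p, K) = (K + p) - 12 = -12 + K + p)
N(t(0, 6), -14) + 121*A(-6, 23) = (15 + 2*(-14)*3²) + 121*(-12 + 23 - 6) = (15 + 2*(-14)*9) + 121*5 = (15 - 252) + 605 = -237 + 605 = 368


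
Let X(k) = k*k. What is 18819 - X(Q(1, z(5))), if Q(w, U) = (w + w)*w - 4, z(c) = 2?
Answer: 18815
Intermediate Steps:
Q(w, U) = -4 + 2*w**2 (Q(w, U) = (2*w)*w - 4 = 2*w**2 - 4 = -4 + 2*w**2)
X(k) = k**2
18819 - X(Q(1, z(5))) = 18819 - (-4 + 2*1**2)**2 = 18819 - (-4 + 2*1)**2 = 18819 - (-4 + 2)**2 = 18819 - 1*(-2)**2 = 18819 - 1*4 = 18819 - 4 = 18815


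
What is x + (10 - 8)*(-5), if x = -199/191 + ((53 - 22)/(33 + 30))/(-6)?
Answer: -803123/72198 ≈ -11.124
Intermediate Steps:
x = -81143/72198 (x = -199*1/191 + (31/63)*(-1/6) = -199/191 + (31*(1/63))*(-1/6) = -199/191 + (31/63)*(-1/6) = -199/191 - 31/378 = -81143/72198 ≈ -1.1239)
x + (10 - 8)*(-5) = -81143/72198 + (10 - 8)*(-5) = -81143/72198 + 2*(-5) = -81143/72198 - 10 = -803123/72198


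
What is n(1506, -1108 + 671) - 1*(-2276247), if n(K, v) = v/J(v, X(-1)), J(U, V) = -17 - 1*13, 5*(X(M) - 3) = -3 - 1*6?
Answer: 68287847/30 ≈ 2.2763e+6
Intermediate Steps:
X(M) = 6/5 (X(M) = 3 + (-3 - 1*6)/5 = 3 + (-3 - 6)/5 = 3 + (1/5)*(-9) = 3 - 9/5 = 6/5)
J(U, V) = -30 (J(U, V) = -17 - 13 = -30)
n(K, v) = -v/30 (n(K, v) = v/(-30) = v*(-1/30) = -v/30)
n(1506, -1108 + 671) - 1*(-2276247) = -(-1108 + 671)/30 - 1*(-2276247) = -1/30*(-437) + 2276247 = 437/30 + 2276247 = 68287847/30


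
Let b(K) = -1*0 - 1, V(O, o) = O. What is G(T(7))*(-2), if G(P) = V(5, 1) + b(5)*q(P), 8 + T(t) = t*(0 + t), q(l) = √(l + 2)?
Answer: -10 + 2*√43 ≈ 3.1149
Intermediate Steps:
q(l) = √(2 + l)
T(t) = -8 + t² (T(t) = -8 + t*(0 + t) = -8 + t*t = -8 + t²)
b(K) = -1 (b(K) = 0 - 1 = -1)
G(P) = 5 - √(2 + P)
G(T(7))*(-2) = (5 - √(2 + (-8 + 7²)))*(-2) = (5 - √(2 + (-8 + 49)))*(-2) = (5 - √(2 + 41))*(-2) = (5 - √43)*(-2) = -10 + 2*√43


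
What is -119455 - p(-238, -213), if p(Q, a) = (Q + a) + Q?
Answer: -118766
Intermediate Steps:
p(Q, a) = a + 2*Q
-119455 - p(-238, -213) = -119455 - (-213 + 2*(-238)) = -119455 - (-213 - 476) = -119455 - 1*(-689) = -119455 + 689 = -118766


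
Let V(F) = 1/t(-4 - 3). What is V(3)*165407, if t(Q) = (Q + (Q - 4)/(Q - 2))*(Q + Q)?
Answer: 1488663/728 ≈ 2044.9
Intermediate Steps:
t(Q) = 2*Q*(Q + (-4 + Q)/(-2 + Q)) (t(Q) = (Q + (-4 + Q)/(-2 + Q))*(2*Q) = 2*Q*(Q + (-4 + Q)/(-2 + Q)))
V(F) = 9/728 (V(F) = 1/(2*(-4 - 3)*(-4 + (-4 - 3)**2 - (-4 - 3))/(-2 + (-4 - 3))) = 1/(2*(-7)*(-4 + (-7)**2 - 1*(-7))/(-2 - 7)) = 1/(2*(-7)*(-4 + 49 + 7)/(-9)) = 1/(2*(-7)*(-1/9)*52) = 1/(728/9) = 9/728)
V(3)*165407 = (9/728)*165407 = 1488663/728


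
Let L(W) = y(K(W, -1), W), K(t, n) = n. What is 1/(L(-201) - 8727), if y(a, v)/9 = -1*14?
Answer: -1/8853 ≈ -0.00011296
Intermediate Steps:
y(a, v) = -126 (y(a, v) = 9*(-1*14) = 9*(-14) = -126)
L(W) = -126
1/(L(-201) - 8727) = 1/(-126 - 8727) = 1/(-8853) = -1/8853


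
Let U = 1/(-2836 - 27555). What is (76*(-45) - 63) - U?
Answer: -105851852/30391 ≈ -3483.0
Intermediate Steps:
U = -1/30391 (U = 1/(-30391) = -1/30391 ≈ -3.2904e-5)
(76*(-45) - 63) - U = (76*(-45) - 63) - 1*(-1/30391) = (-3420 - 63) + 1/30391 = -3483 + 1/30391 = -105851852/30391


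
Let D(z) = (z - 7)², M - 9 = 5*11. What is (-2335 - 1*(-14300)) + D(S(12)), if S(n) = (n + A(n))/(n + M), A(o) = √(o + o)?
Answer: 8672533/722 - 130*√6/361 ≈ 12011.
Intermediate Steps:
M = 64 (M = 9 + 5*11 = 9 + 55 = 64)
A(o) = √2*√o (A(o) = √(2*o) = √2*√o)
S(n) = (n + √2*√n)/(64 + n) (S(n) = (n + √2*√n)/(n + 64) = (n + √2*√n)/(64 + n))
D(z) = (-7 + z)²
(-2335 - 1*(-14300)) + D(S(12)) = (-2335 - 1*(-14300)) + (-7 + (12 + √2*√12)/(64 + 12))² = (-2335 + 14300) + (-7 + (12 + √2*(2*√3))/76)² = 11965 + (-7 + (12 + 2*√6)/76)² = 11965 + (-7 + (3/19 + √6/38))² = 11965 + (-130/19 + √6/38)²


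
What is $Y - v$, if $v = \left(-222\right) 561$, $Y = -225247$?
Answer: $-100705$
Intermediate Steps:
$v = -124542$
$Y - v = -225247 - -124542 = -225247 + 124542 = -100705$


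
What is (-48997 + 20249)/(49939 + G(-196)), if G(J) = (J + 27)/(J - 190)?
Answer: -11096728/19276623 ≈ -0.57566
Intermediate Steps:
G(J) = (27 + J)/(-190 + J)
(-48997 + 20249)/(49939 + G(-196)) = (-48997 + 20249)/(49939 + (27 - 196)/(-190 - 196)) = -28748/(49939 - 169/(-386)) = -28748/(49939 - 1/386*(-169)) = -28748/(49939 + 169/386) = -28748/19276623/386 = -28748*386/19276623 = -11096728/19276623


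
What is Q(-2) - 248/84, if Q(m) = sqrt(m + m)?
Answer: -62/21 + 2*I ≈ -2.9524 + 2.0*I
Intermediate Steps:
Q(m) = sqrt(2)*sqrt(m) (Q(m) = sqrt(2*m) = sqrt(2)*sqrt(m))
Q(-2) - 248/84 = sqrt(2)*sqrt(-2) - 248/84 = sqrt(2)*(I*sqrt(2)) - 248/84 = 2*I - 1*62/21 = 2*I - 62/21 = -62/21 + 2*I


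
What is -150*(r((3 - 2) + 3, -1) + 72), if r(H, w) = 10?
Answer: -12300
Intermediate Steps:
-150*(r((3 - 2) + 3, -1) + 72) = -150*(10 + 72) = -150*82 = -12300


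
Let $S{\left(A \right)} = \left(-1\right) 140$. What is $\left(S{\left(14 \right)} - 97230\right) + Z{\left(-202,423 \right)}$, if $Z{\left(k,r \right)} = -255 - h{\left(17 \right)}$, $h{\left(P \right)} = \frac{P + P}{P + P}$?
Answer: $-97626$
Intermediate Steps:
$h{\left(P \right)} = 1$ ($h{\left(P \right)} = \frac{2 P}{2 P} = 2 P \frac{1}{2 P} = 1$)
$Z{\left(k,r \right)} = -256$ ($Z{\left(k,r \right)} = -255 - 1 = -256$)
$S{\left(A \right)} = -140$
$\left(S{\left(14 \right)} - 97230\right) + Z{\left(-202,423 \right)} = \left(-140 - 97230\right) - 256 = -97370 - 256 = -97626$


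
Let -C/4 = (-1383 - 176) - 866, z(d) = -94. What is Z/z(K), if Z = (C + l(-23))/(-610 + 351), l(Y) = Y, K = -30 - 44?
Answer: 9677/24346 ≈ 0.39748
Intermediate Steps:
K = -74
C = 9700 (C = -4*((-1383 - 176) - 866) = -4*(-1559 - 866) = -4*(-2425) = 9700)
Z = -9677/259 (Z = (9700 - 23)/(-610 + 351) = 9677/(-259) = 9677*(-1/259) = -9677/259 ≈ -37.363)
Z/z(K) = -9677/259/(-94) = -9677/259*(-1/94) = 9677/24346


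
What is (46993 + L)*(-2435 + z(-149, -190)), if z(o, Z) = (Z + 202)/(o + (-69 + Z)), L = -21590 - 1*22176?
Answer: -267166557/34 ≈ -7.8578e+6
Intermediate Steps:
L = -43766 (L = -21590 - 22176 = -43766)
z(o, Z) = (202 + Z)/(-69 + Z + o)
(46993 + L)*(-2435 + z(-149, -190)) = (46993 - 43766)*(-2435 + (202 - 190)/(-69 - 190 - 149)) = 3227*(-2435 + 12/(-408)) = 3227*(-2435 - 1/408*12) = 3227*(-2435 - 1/34) = 3227*(-82791/34) = -267166557/34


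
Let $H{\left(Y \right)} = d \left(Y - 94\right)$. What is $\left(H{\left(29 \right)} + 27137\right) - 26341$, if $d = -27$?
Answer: $2551$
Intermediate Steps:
$H{\left(Y \right)} = 2538 - 27 Y$ ($H{\left(Y \right)} = - 27 \left(Y - 94\right) = - 27 \left(-94 + Y\right) = 2538 - 27 Y$)
$\left(H{\left(29 \right)} + 27137\right) - 26341 = \left(\left(2538 - 783\right) + 27137\right) - 26341 = \left(1755 + 27137\right) - 26341 = 28892 - 26341 = 2551$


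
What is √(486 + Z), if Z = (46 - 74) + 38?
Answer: 4*√31 ≈ 22.271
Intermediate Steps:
Z = 10 (Z = -28 + 38 = 10)
√(486 + Z) = √(486 + 10) = √496 = 4*√31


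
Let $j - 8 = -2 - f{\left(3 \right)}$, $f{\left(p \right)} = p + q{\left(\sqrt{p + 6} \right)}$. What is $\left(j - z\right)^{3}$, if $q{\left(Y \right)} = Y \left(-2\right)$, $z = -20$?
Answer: $24389$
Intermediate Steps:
$q{\left(Y \right)} = - 2 Y$
$f{\left(p \right)} = p - 2 \sqrt{6 + p}$ ($f{\left(p \right)} = p - 2 \sqrt{p + 6} = p - 2 \sqrt{6 + p}$)
$j = 9$ ($j = 8 - \left(5 - 2 \sqrt{6 + 3}\right) = 8 - \left(5 - 6\right) = 8 - -1 = 8 + \left(-2 + 3\right) = 8 + 1 = 9$)
$\left(j - z\right)^{3} = \left(9 - -20\right)^{3} = \left(9 + 20\right)^{3} = 29^{3} = 24389$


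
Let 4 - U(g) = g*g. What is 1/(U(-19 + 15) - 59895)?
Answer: -1/59907 ≈ -1.6693e-5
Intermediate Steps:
U(g) = 4 - g² (U(g) = 4 - g*g = 4 - g²)
1/(U(-19 + 15) - 59895) = 1/((4 - (-19 + 15)²) - 59895) = 1/((4 - 1*(-4)²) - 59895) = 1/((4 - 1*16) - 59895) = 1/((4 - 16) - 59895) = 1/(-12 - 59895) = 1/(-59907) = -1/59907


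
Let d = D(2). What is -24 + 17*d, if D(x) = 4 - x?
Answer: 10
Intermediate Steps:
d = 2 (d = 4 - 1*2 = 4 - 2 = 2)
-24 + 17*d = -24 + 17*2 = -24 + 34 = 10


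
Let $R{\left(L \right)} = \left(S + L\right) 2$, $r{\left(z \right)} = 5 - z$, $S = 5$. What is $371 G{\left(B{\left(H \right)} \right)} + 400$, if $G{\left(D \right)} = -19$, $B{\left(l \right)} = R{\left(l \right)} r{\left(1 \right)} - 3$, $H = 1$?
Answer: $-6649$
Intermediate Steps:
$R{\left(L \right)} = 10 + 2 L$ ($R{\left(L \right)} = \left(5 + L\right) 2 = 10 + 2 L$)
$B{\left(l \right)} = 37 + 8 l$ ($B{\left(l \right)} = \left(10 + 2 l\right) \left(5 - 1\right) - 3 = \left(10 + 2 l\right) 4 - 3 = \left(40 + 8 l\right) - 3 = 37 + 8 l$)
$371 G{\left(B{\left(H \right)} \right)} + 400 = 371 \left(-19\right) + 400 = -7049 + 400 = -6649$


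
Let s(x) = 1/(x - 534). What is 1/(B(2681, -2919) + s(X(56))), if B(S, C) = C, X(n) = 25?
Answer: -509/1485772 ≈ -0.00034258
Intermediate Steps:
s(x) = 1/(-534 + x)
1/(B(2681, -2919) + s(X(56))) = 1/(-2919 + 1/(-534 + 25)) = 1/(-2919 + 1/(-509)) = 1/(-2919 - 1/509) = 1/(-1485772/509) = -509/1485772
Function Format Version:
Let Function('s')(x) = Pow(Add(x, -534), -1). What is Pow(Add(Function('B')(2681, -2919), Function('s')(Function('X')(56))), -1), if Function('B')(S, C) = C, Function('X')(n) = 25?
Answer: Rational(-509, 1485772) ≈ -0.00034258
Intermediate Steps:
Function('s')(x) = Pow(Add(-534, x), -1)
Pow(Add(Function('B')(2681, -2919), Function('s')(Function('X')(56))), -1) = Pow(Add(-2919, Pow(Add(-534, 25), -1)), -1) = Pow(Add(-2919, Pow(-509, -1)), -1) = Pow(Add(-2919, Rational(-1, 509)), -1) = Pow(Rational(-1485772, 509), -1) = Rational(-509, 1485772)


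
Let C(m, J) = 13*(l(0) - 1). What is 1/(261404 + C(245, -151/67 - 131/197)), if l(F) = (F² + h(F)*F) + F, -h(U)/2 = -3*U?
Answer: 1/261391 ≈ 3.8257e-6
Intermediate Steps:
h(U) = 6*U (h(U) = -(-6)*U = 6*U)
l(F) = F + 7*F² (l(F) = (F² + (6*F)*F) + F = (F² + 6*F²) + F = 7*F² + F = F + 7*F²)
C(m, J) = -13 (C(m, J) = 13*(0*(1 + 7*0) - 1) = 13*(0*(1 + 0) - 1) = 13*(0*1 - 1) = 13*(0 - 1) = 13*(-1) = -13)
1/(261404 + C(245, -151/67 - 131/197)) = 1/(261404 - 13) = 1/261391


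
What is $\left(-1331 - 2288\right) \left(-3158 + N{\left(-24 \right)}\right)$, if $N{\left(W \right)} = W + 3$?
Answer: $11504801$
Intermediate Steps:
$N{\left(W \right)} = 3 + W$
$\left(-1331 - 2288\right) \left(-3158 + N{\left(-24 \right)}\right) = \left(-1331 - 2288\right) \left(-3158 + \left(3 - 24\right)\right) = - 3619 \left(-3158 - 21\right) = \left(-3619\right) \left(-3179\right) = 11504801$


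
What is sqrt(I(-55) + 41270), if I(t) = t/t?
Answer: sqrt(41271) ≈ 203.15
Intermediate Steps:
I(t) = 1
sqrt(I(-55) + 41270) = sqrt(1 + 41270) = sqrt(41271)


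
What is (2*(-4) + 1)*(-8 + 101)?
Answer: -651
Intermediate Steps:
(2*(-4) + 1)*(-8 + 101) = (-8 + 1)*93 = -7*93 = -651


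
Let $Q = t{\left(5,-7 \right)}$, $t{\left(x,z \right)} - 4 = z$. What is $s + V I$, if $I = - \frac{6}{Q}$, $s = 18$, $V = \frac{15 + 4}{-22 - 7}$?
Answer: $\frac{484}{29} \approx 16.69$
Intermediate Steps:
$t{\left(x,z \right)} = 4 + z$
$Q = -3$ ($Q = 4 - 7 = -3$)
$V = - \frac{19}{29}$ ($V = \frac{19}{-29} = 19 \left(- \frac{1}{29}\right) = - \frac{19}{29} \approx -0.65517$)
$I = 2$ ($I = - \frac{6}{-3} = \left(-6\right) \left(- \frac{1}{3}\right) = 2$)
$s + V I = 18 - \frac{38}{29} = \frac{484}{29}$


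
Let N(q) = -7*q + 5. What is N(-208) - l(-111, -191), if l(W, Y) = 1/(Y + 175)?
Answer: 23377/16 ≈ 1461.1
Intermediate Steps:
N(q) = 5 - 7*q
l(W, Y) = 1/(175 + Y)
N(-208) - l(-111, -191) = (5 - 7*(-208)) - 1/(175 - 191) = (5 + 1456) - 1/(-16) = 1461 - 1*(-1/16) = 1461 + 1/16 = 23377/16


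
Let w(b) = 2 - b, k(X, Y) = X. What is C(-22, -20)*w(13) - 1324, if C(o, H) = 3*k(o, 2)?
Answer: -598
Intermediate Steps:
C(o, H) = 3*o
C(-22, -20)*w(13) - 1324 = (3*(-22))*(2 - 1*13) - 1324 = -66*(2 - 13) - 1324 = -66*(-11) - 1324 = 726 - 1324 = -598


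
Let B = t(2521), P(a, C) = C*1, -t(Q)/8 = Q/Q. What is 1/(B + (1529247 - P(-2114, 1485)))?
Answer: 1/1527754 ≈ 6.5456e-7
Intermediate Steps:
t(Q) = -8 (t(Q) = -8*Q/Q = -8*1 = -8)
P(a, C) = C
B = -8
1/(B + (1529247 - P(-2114, 1485))) = 1/(-8 + (1529247 - 1*1485)) = 1/(-8 + (1529247 - 1485)) = 1/(-8 + 1527762) = 1/1527754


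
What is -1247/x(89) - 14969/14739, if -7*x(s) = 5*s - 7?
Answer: 13566701/717298 ≈ 18.914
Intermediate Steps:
x(s) = 1 - 5*s/7 (x(s) = -(5*s - 7)/7 = -(-7 + 5*s)/7 = 1 - 5*s/7)
-1247/x(89) - 14969/14739 = -1247/(1 - 5/7*89) - 14969/14739 = -1247/(1 - 445/7) - 14969*1/14739 = -1247/(-438/7) - 14969/14739 = -1247*(-7/438) - 14969/14739 = 8729/438 - 14969/14739 = 13566701/717298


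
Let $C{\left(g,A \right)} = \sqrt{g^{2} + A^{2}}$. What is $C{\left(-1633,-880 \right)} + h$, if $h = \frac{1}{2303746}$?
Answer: $\frac{1}{2303746} + \sqrt{3441089} \approx 1855.0$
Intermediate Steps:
$C{\left(g,A \right)} = \sqrt{A^{2} + g^{2}}$
$h = \frac{1}{2303746} \approx 4.3408 \cdot 10^{-7}$
$C{\left(-1633,-880 \right)} + h = \sqrt{\left(-880\right)^{2} + \left(-1633\right)^{2}} + \frac{1}{2303746} = \sqrt{774400 + 2666689} + \frac{1}{2303746} = \sqrt{3441089} + \frac{1}{2303746} = \frac{1}{2303746} + \sqrt{3441089}$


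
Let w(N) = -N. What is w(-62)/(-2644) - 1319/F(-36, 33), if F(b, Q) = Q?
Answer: -1744741/43626 ≈ -39.993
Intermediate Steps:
w(-62)/(-2644) - 1319/F(-36, 33) = -1*(-62)/(-2644) - 1319/33 = 62*(-1/2644) - 1319*1/33 = -31/1322 - 1319/33 = -1744741/43626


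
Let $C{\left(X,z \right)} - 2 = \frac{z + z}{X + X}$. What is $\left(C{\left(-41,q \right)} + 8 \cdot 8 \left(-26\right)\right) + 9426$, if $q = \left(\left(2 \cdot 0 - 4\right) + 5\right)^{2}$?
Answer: $\frac{318323}{41} \approx 7764.0$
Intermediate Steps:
$q = 1$ ($q = \left(\left(0 - 4\right) + 5\right)^{2} = \left(-4 + 5\right)^{2} = 1^{2} = 1$)
$C{\left(X,z \right)} = 2 + \frac{z}{X}$ ($C{\left(X,z \right)} = 2 + \frac{z + z}{X + X} = 2 + \frac{2 z}{2 X} = 2 + 2 z \frac{1}{2 X} = 2 + \frac{z}{X}$)
$\left(C{\left(-41,q \right)} + 8 \cdot 8 \left(-26\right)\right) + 9426 = \left(\left(2 + 1 \frac{1}{-41}\right) + 8 \cdot 8 \left(-26\right)\right) + 9426 = \left(\left(2 + 1 \left(- \frac{1}{41}\right)\right) + 64 \left(-26\right)\right) + 9426 = \left(\left(2 - \frac{1}{41}\right) - 1664\right) + 9426 = \left(\frac{81}{41} - 1664\right) + 9426 = - \frac{68143}{41} + 9426 = \frac{318323}{41}$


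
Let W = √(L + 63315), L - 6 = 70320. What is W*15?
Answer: 45*√14849 ≈ 5483.5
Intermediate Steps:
L = 70326 (L = 6 + 70320 = 70326)
W = 3*√14849 (W = √(70326 + 63315) = √133641 = 3*√14849 ≈ 365.57)
W*15 = (3*√14849)*15 = 45*√14849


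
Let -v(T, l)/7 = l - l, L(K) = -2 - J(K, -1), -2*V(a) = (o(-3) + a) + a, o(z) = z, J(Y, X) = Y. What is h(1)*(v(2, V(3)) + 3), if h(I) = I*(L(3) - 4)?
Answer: -27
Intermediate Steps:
V(a) = 3/2 - a (V(a) = -((-3 + a) + a)/2 = -(-3 + 2*a)/2 = 3/2 - a)
L(K) = -2 - K
v(T, l) = 0 (v(T, l) = -7*(l - l) = -7*0 = 0)
h(I) = -9*I (h(I) = I*((-2 - 1*3) - 4) = I*((-2 - 3) - 4) = I*(-5 - 4) = I*(-9) = -9*I)
h(1)*(v(2, V(3)) + 3) = (-9*1)*(0 + 3) = -9*3 = -27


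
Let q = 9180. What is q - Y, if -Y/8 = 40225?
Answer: 330980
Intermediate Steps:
Y = -321800 (Y = -8*40225 = -321800)
q - Y = 9180 - 1*(-321800) = 9180 + 321800 = 330980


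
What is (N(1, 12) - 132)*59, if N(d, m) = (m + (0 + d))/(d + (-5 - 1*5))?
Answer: -70859/9 ≈ -7873.2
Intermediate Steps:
N(d, m) = (d + m)/(-10 + d) (N(d, m) = (m + d)/(d + (-5 - 5)) = (d + m)/(d - 10) = (d + m)/(-10 + d))
(N(1, 12) - 132)*59 = ((1 + 12)/(-10 + 1) - 132)*59 = (13/(-9) - 132)*59 = (-⅑*13 - 132)*59 = (-13/9 - 132)*59 = -1201/9*59 = -70859/9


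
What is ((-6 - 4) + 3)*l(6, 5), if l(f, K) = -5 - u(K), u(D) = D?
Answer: 70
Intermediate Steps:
l(f, K) = -5 - K
((-6 - 4) + 3)*l(6, 5) = ((-6 - 4) + 3)*(-5 - 1*5) = (-10 + 3)*(-5 - 5) = -7*(-10) = 70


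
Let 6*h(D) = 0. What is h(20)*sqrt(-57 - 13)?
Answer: 0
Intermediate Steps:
h(D) = 0 (h(D) = (1/6)*0 = 0)
h(20)*sqrt(-57 - 13) = 0*sqrt(-57 - 13) = 0*sqrt(-70) = 0*(I*sqrt(70)) = 0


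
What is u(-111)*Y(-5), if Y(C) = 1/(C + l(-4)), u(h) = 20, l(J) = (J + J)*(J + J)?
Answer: 20/59 ≈ 0.33898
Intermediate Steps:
l(J) = 4*J² (l(J) = (2*J)*(2*J) = 4*J²)
Y(C) = 1/(64 + C) (Y(C) = 1/(C + 4*(-4)²) = 1/(C + 4*16) = 1/(C + 64) = 1/(64 + C))
u(-111)*Y(-5) = 20/(64 - 5) = 20/59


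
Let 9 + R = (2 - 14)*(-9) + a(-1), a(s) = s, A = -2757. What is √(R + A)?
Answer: I*√2659 ≈ 51.565*I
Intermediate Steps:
R = 98 (R = -9 + ((2 - 14)*(-9) - 1) = -9 + (-12*(-9) - 1) = -9 + (108 - 1) = -9 + 107 = 98)
√(R + A) = √(98 - 2757) = √(-2659) = I*√2659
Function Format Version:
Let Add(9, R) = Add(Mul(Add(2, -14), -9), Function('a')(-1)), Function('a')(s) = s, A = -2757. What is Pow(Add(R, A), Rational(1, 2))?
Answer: Mul(I, Pow(2659, Rational(1, 2))) ≈ Mul(51.565, I)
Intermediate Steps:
R = 98 (R = Add(-9, Add(Mul(Add(2, -14), -9), -1)) = Add(-9, Add(Mul(-12, -9), -1)) = Add(-9, Add(108, -1)) = Add(-9, 107) = 98)
Pow(Add(R, A), Rational(1, 2)) = Pow(Add(98, -2757), Rational(1, 2)) = Pow(-2659, Rational(1, 2)) = Mul(I, Pow(2659, Rational(1, 2)))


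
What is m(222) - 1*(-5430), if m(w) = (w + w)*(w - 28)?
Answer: 91566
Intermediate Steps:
m(w) = 2*w*(-28 + w) (m(w) = (2*w)*(-28 + w) = 2*w*(-28 + w))
m(222) - 1*(-5430) = 2*222*(-28 + 222) - 1*(-5430) = 2*222*194 + 5430 = 86136 + 5430 = 91566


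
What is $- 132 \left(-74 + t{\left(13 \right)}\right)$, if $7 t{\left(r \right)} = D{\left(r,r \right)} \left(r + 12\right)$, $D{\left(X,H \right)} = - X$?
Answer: $\frac{111276}{7} \approx 15897.0$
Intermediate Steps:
$t{\left(r \right)} = - \frac{r \left(12 + r\right)}{7}$ ($t{\left(r \right)} = \frac{- r \left(r + 12\right)}{7} = \frac{- r \left(12 + r\right)}{7} = \frac{\left(-1\right) r \left(12 + r\right)}{7} = - \frac{r \left(12 + r\right)}{7}$)
$- 132 \left(-74 + t{\left(13 \right)}\right) = - 132 \left(-74 - \frac{13 \left(12 + 13\right)}{7}\right) = - 132 \left(-74 - \frac{13}{7} \cdot 25\right) = - 132 \left(-74 - \frac{325}{7}\right) = \left(-132\right) \left(- \frac{843}{7}\right) = \frac{111276}{7}$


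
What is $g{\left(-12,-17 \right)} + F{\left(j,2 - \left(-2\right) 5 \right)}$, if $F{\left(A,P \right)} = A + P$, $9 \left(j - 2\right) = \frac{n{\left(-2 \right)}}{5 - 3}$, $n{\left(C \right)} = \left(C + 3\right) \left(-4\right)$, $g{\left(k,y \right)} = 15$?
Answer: $\frac{259}{9} \approx 28.778$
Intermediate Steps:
$n{\left(C \right)} = -12 - 4 C$ ($n{\left(C \right)} = \left(3 + C\right) \left(-4\right) = -12 - 4 C$)
$j = \frac{16}{9}$ ($j = 2 + \frac{\frac{1}{5 - 3} \left(-12 - -8\right)}{9} = 2 + \frac{\frac{1}{2} \left(-12 + 8\right)}{9} = 2 + \frac{\frac{1}{2} \left(-4\right)}{9} = 2 + \frac{1}{9} \left(-2\right) = 2 - \frac{2}{9} = \frac{16}{9} \approx 1.7778$)
$g{\left(-12,-17 \right)} + F{\left(j,2 - \left(-2\right) 5 \right)} = 15 + \left(\frac{16}{9} - \left(-2 - 10\right)\right) = 15 + \left(\frac{16}{9} + \left(2 - -10\right)\right) = 15 + \left(\frac{16}{9} + \left(2 + 10\right)\right) = 15 + \left(\frac{16}{9} + 12\right) = 15 + \frac{124}{9} = \frac{259}{9}$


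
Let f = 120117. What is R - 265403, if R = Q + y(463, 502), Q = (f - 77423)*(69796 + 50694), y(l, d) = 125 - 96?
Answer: 5143934686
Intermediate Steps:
y(l, d) = 29
Q = 5144200060 (Q = (120117 - 77423)*(69796 + 50694) = 42694*120490 = 5144200060)
R = 5144200089 (R = 5144200060 + 29 = 5144200089)
R - 265403 = 5144200089 - 265403 = 5143934686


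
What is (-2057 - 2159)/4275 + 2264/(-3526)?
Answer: -12272108/7536825 ≈ -1.6283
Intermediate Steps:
(-2057 - 2159)/4275 + 2264/(-3526) = -4216*1/4275 + 2264*(-1/3526) = -4216/4275 - 1132/1763 = -12272108/7536825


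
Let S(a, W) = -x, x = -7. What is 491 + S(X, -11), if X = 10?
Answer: 498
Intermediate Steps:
S(a, W) = 7 (S(a, W) = -1*(-7) = 7)
491 + S(X, -11) = 491 + 7 = 498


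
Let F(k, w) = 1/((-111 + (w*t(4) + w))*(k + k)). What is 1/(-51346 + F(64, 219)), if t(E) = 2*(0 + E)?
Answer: -238080/12224455679 ≈ -1.9476e-5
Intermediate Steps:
t(E) = 2*E
F(k, w) = 1/(2*k*(-111 + 9*w)) (F(k, w) = 1/((-111 + (w*(2*4) + w))*(k + k)) = 1/((-111 + (w*8 + w))*(2*k)) = 1/((-111 + (8*w + w))*(2*k)) = 1/((-111 + 9*w)*(2*k)) = 1/(2*k*(-111 + 9*w)))
1/(-51346 + F(64, 219)) = 1/(-51346 + (⅙)/(64*(-37 + 3*219))) = 1/(-51346 + (⅙)*(1/64)/(-37 + 657)) = 1/(-51346 + (⅙)*(1/64)/620) = 1/(-51346 + (⅙)*(1/64)*(1/620)) = 1/(-51346 + 1/238080) = 1/(-12224455679/238080) = -238080/12224455679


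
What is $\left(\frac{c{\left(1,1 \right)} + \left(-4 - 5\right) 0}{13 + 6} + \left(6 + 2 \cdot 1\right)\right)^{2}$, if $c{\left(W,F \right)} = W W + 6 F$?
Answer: $\frac{25281}{361} \approx 70.031$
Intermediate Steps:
$c{\left(W,F \right)} = W^{2} + 6 F$
$\left(\frac{c{\left(1,1 \right)} + \left(-4 - 5\right) 0}{13 + 6} + \left(6 + 2 \cdot 1\right)\right)^{2} = \left(\frac{\left(1^{2} + 6 \cdot 1\right) + \left(-4 - 5\right) 0}{13 + 6} + \left(6 + 2 \cdot 1\right)\right)^{2} = \left(\frac{\left(1 + 6\right) - 0}{19} + \left(6 + 2\right)\right)^{2} = \left(\left(7 + 0\right) \frac{1}{19} + 8\right)^{2} = \left(7 \cdot \frac{1}{19} + 8\right)^{2} = \left(\frac{7}{19} + 8\right)^{2} = \left(\frac{159}{19}\right)^{2} = \frac{25281}{361}$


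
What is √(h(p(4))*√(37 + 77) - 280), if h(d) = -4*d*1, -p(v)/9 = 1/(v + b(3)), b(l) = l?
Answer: 2*√(-3430 + 63*√114)/7 ≈ 15.003*I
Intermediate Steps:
p(v) = -9/(3 + v) (p(v) = -9/(v + 3) = -9/(3 + v))
h(d) = -4*d
√(h(p(4))*√(37 + 77) - 280) = √((-(-36)/(3 + 4))*√(37 + 77) - 280) = √((-(-36)/7)*√114 - 280) = √((-4*(-9/7))*√114 - 280) = √(36*√114/7 - 280) = √(-280 + 36*√114/7)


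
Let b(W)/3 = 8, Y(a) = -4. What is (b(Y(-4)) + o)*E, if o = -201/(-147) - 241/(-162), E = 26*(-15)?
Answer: -13856375/1323 ≈ -10473.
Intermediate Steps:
b(W) = 24 (b(W) = 3*8 = 24)
E = -390
o = 22663/7938 (o = -201*(-1/147) - 241*(-1/162) = 67/49 + 241/162 = 22663/7938 ≈ 2.8550)
(b(Y(-4)) + o)*E = (24 + 22663/7938)*(-390) = (213175/7938)*(-390) = -13856375/1323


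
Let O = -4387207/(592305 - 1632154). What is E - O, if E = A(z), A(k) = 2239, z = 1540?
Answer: 2323834704/1039849 ≈ 2234.8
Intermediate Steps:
O = 4387207/1039849 (O = -4387207/(-1039849) = -4387207*(-1/1039849) = 4387207/1039849 ≈ 4.2191)
E = 2239
E - O = 2239 - 1*4387207/1039849 = 2239 - 4387207/1039849 = 2323834704/1039849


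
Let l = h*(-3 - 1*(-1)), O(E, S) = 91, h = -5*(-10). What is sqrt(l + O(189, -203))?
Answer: 3*I ≈ 3.0*I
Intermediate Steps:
h = 50
l = -100 (l = 50*(-3 - 1*(-1)) = 50*(-3 + 1) = 50*(-2) = -100)
sqrt(l + O(189, -203)) = sqrt(-100 + 91) = sqrt(-9) = 3*I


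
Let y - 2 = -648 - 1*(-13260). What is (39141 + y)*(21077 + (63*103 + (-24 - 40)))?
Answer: 1423366010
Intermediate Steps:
y = 12614 (y = 2 + (-648 - 1*(-13260)) = 2 + (-648 + 13260) = 2 + 12612 = 12614)
(39141 + y)*(21077 + (63*103 + (-24 - 40))) = (39141 + 12614)*(21077 + (63*103 + (-24 - 40))) = 51755*(21077 + (6489 - 64)) = 51755*(21077 + 6425) = 51755*27502 = 1423366010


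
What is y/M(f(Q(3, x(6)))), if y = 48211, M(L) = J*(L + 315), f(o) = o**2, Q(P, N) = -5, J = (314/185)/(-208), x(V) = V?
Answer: -46378982/2669 ≈ -17377.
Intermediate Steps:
J = -157/19240 (J = (314*(1/185))*(-1/208) = (314/185)*(-1/208) = -157/19240 ≈ -0.0081601)
M(L) = -9891/3848 - 157*L/19240 (M(L) = -157*(L + 315)/19240 = -157*(315 + L)/19240 = -9891/3848 - 157*L/19240)
y/M(f(Q(3, x(6)))) = 48211/(-9891/3848 - 157/19240*(-5)**2) = 48211/(-9891/3848 - 157/19240*25) = 48211/(-9891/3848 - 785/3848) = 48211/(-2669/962) = 48211*(-962/2669) = -46378982/2669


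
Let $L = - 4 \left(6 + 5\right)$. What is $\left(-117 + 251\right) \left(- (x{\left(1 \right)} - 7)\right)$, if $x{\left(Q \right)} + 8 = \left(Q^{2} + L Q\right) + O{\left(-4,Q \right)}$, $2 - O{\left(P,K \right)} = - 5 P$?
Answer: $10184$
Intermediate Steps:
$O{\left(P,K \right)} = 2 + 5 P$ ($O{\left(P,K \right)} = 2 - - 5 P = 2 + 5 P$)
$L = -44$ ($L = \left(-4\right) 11 = -44$)
$x{\left(Q \right)} = -26 + Q^{2} - 44 Q$ ($x{\left(Q \right)} = -8 + \left(\left(Q^{2} - 44 Q\right) + \left(2 + 5 \left(-4\right)\right)\right) = -8 + \left(\left(Q^{2} - 44 Q\right) + \left(2 - 20\right)\right) = -8 - \left(18 - Q^{2} + 44 Q\right) = -26 + Q^{2} - 44 Q$)
$\left(-117 + 251\right) \left(- (x{\left(1 \right)} - 7)\right) = \left(-117 + 251\right) \left(- (\left(-26 + 1^{2} - 44\right) - 7)\right) = 134 \left(- (\left(-26 + 1 - 44\right) - 7)\right) = 134 \left(- (-69 - 7)\right) = 134 \left(\left(-1\right) \left(-76\right)\right) = 134 \cdot 76 = 10184$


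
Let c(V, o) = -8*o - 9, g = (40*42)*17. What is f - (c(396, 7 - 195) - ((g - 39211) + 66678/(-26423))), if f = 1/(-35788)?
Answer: -11487963629991/945626324 ≈ -12149.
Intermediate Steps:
f = -1/35788 ≈ -2.7942e-5
g = 28560 (g = 1680*17 = 28560)
c(V, o) = -9 - 8*o
f - (c(396, 7 - 195) - ((g - 39211) + 66678/(-26423))) = -1/35788 - ((-9 - 8*(7 - 195)) - ((28560 - 39211) + 66678/(-26423))) = -1/35788 - ((-9 - 8*(-188)) - (-10651 + 66678*(-1/26423))) = -1/35788 - ((-9 + 1504) - (-10651 - 66678/26423)) = -1/35788 - (1495 - 1*(-281498051/26423)) = -1/35788 - (1495 + 281498051/26423) = -1/35788 - 1*321000436/26423 = -1/35788 - 321000436/26423 = -11487963629991/945626324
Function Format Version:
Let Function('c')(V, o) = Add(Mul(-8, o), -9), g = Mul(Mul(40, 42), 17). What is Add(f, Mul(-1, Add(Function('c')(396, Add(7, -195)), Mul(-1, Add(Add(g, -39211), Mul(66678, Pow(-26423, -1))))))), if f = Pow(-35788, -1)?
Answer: Rational(-11487963629991, 945626324) ≈ -12149.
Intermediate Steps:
f = Rational(-1, 35788) ≈ -2.7942e-5
g = 28560 (g = Mul(1680, 17) = 28560)
Function('c')(V, o) = Add(-9, Mul(-8, o))
Add(f, Mul(-1, Add(Function('c')(396, Add(7, -195)), Mul(-1, Add(Add(g, -39211), Mul(66678, Pow(-26423, -1))))))) = Add(Rational(-1, 35788), Mul(-1, Add(Add(-9, Mul(-8, Add(7, -195))), Mul(-1, Add(Add(28560, -39211), Mul(66678, Pow(-26423, -1))))))) = Add(Rational(-1, 35788), Mul(-1, Add(Add(-9, Mul(-8, -188)), Mul(-1, Add(-10651, Mul(66678, Rational(-1, 26423))))))) = Add(Rational(-1, 35788), Mul(-1, Add(Add(-9, 1504), Mul(-1, Add(-10651, Rational(-66678, 26423)))))) = Add(Rational(-1, 35788), Mul(-1, Add(1495, Mul(-1, Rational(-281498051, 26423))))) = Add(Rational(-1, 35788), Mul(-1, Add(1495, Rational(281498051, 26423)))) = Add(Rational(-1, 35788), Mul(-1, Rational(321000436, 26423))) = Add(Rational(-1, 35788), Rational(-321000436, 26423)) = Rational(-11487963629991, 945626324)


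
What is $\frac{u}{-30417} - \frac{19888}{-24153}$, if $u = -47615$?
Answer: $\frac{194997599}{81629089} \approx 2.3888$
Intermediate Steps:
$\frac{u}{-30417} - \frac{19888}{-24153} = - \frac{47615}{-30417} - \frac{19888}{-24153} = \left(-47615\right) \left(- \frac{1}{30417}\right) - - \frac{19888}{24153} = \frac{47615}{30417} + \frac{19888}{24153} = \frac{194997599}{81629089}$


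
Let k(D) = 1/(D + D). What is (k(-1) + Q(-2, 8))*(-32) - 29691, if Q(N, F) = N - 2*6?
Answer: -29227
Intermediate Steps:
k(D) = 1/(2*D)
Q(N, F) = -12 + N (Q(N, F) = N - 12 = -12 + N)
(k(-1) + Q(-2, 8))*(-32) - 29691 = ((½)/(-1) + (-12 - 2))*(-32) - 29691 = ((½)*(-1) - 14)*(-32) - 29691 = (-½ - 14)*(-32) - 29691 = -29/2*(-32) - 29691 = 464 - 29691 = -29227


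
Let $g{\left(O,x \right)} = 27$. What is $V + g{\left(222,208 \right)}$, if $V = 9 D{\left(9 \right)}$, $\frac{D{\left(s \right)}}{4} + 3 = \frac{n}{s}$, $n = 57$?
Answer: $147$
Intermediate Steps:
$D{\left(s \right)} = -12 + \frac{228}{s}$ ($D{\left(s \right)} = -12 + 4 \frac{57}{s} = -12 + \frac{228}{s}$)
$V = 120$ ($V = 9 \left(-12 + \frac{228}{9}\right) = 9 \left(-12 + 228 \cdot \frac{1}{9}\right) = 9 \left(-12 + \frac{76}{3}\right) = 9 \cdot \frac{40}{3} = 120$)
$V + g{\left(222,208 \right)} = 120 + 27 = 147$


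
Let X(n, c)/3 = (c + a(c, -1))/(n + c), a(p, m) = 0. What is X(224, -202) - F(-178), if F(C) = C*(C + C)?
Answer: -697351/11 ≈ -63396.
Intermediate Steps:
F(C) = 2*C**2 (F(C) = C*(2*C) = 2*C**2)
X(n, c) = 3*c/(c + n) (X(n, c) = 3*((c + 0)/(n + c)) = 3*(c/(c + n)) = 3*c/(c + n))
X(224, -202) - F(-178) = 3*(-202)/(-202 + 224) - 2*(-178)**2 = 3*(-202)/22 - 2*31684 = 3*(-202)*(1/22) - 1*63368 = -303/11 - 63368 = -697351/11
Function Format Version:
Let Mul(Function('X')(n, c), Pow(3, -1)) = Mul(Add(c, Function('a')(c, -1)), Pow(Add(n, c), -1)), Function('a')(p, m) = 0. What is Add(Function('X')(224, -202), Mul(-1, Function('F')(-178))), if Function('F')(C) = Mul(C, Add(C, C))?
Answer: Rational(-697351, 11) ≈ -63396.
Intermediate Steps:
Function('F')(C) = Mul(2, Pow(C, 2)) (Function('F')(C) = Mul(C, Mul(2, C)) = Mul(2, Pow(C, 2)))
Function('X')(n, c) = Mul(3, c, Pow(Add(c, n), -1)) (Function('X')(n, c) = Mul(3, Mul(Add(c, 0), Pow(Add(n, c), -1))) = Mul(3, Mul(c, Pow(Add(c, n), -1))) = Mul(3, c, Pow(Add(c, n), -1)))
Add(Function('X')(224, -202), Mul(-1, Function('F')(-178))) = Add(Mul(3, -202, Pow(Add(-202, 224), -1)), Mul(-1, Mul(2, Pow(-178, 2)))) = Add(Mul(3, -202, Pow(22, -1)), Mul(-1, Mul(2, 31684))) = Add(Mul(3, -202, Rational(1, 22)), Mul(-1, 63368)) = Add(Rational(-303, 11), -63368) = Rational(-697351, 11)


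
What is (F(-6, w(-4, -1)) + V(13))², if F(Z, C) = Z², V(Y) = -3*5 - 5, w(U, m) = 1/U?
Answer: 256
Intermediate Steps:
V(Y) = -20 (V(Y) = -15 - 5 = -20)
(F(-6, w(-4, -1)) + V(13))² = ((-6)² - 20)² = (36 - 20)² = 16² = 256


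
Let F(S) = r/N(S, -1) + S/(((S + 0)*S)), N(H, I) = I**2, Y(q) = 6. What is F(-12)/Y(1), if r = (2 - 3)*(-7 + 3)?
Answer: 47/72 ≈ 0.65278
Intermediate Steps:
r = 4 (r = -1*(-4) = 4)
F(S) = 4 + 1/S (F(S) = 4/((-1)**2) + S/(((S + 0)*S)) = 4/1 + S/((S*S)) = 4*1 + S/(S**2) = 4 + S/S**2 = 4 + 1/S)
F(-12)/Y(1) = (4 + 1/(-12))/6 = (4 - 1/12)*(1/6) = (47/12)*(1/6) = 47/72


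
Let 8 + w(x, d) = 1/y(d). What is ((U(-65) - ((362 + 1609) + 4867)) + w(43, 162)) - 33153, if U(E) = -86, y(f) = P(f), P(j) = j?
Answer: -6493769/162 ≈ -40085.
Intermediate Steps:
y(f) = f
w(x, d) = -8 + 1/d
((U(-65) - ((362 + 1609) + 4867)) + w(43, 162)) - 33153 = ((-86 - ((362 + 1609) + 4867)) + (-8 + 1/162)) - 33153 = ((-86 - (1971 + 4867)) + (-8 + 1/162)) - 33153 = ((-86 - 1*6838) - 1295/162) - 33153 = ((-86 - 6838) - 1295/162) - 33153 = (-6924 - 1295/162) - 33153 = -1122983/162 - 33153 = -6493769/162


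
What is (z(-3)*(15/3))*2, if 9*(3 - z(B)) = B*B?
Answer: 20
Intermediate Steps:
z(B) = 3 - B²/9 (z(B) = 3 - B*B/9 = 3 - B²/9)
(z(-3)*(15/3))*2 = ((3 - ⅑*(-3)²)*(15/3))*2 = ((3 - ⅑*9)*(15*(⅓)))*2 = ((3 - 1)*5)*2 = (2*5)*2 = 10*2 = 20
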